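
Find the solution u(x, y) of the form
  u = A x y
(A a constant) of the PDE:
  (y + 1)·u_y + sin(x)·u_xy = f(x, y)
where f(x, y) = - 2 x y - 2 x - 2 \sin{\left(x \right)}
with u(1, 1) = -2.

Substitute the ansatz u = A x y into the left-hand side.
Derivatives of the ansatz:
  u_y = A x
  u_xy = A
Term by term:
  (y + 1)·u_y = A x y + A x
  sin(x)·u_xy = A \sin{\left(x \right)}
So the left-hand side equals
  A x y + A x + A \sin{\left(x \right)}
This must equal f(x, y) = - 2 x y - 2 x - 2 \sin{\left(x \right)} identically.
Matching coefficients of the independent functions:
  [x, x y, \sin{\left(x \right)}]:  A = -2
Solving: A = -2.
Check against the point condition:
  u(1, 1) = -2  ⟹  A = -2  ✓
Hence u(x, y) = - 2 x y.

Answer: u(x, y) = - 2 x y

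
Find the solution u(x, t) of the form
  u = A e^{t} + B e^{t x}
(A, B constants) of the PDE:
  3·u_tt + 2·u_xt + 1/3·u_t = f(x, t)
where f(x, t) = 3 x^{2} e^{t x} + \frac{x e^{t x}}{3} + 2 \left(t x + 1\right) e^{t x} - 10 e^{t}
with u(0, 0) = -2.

Substitute the ansatz u = A e^{t} + B e^{t x} into the left-hand side.
Derivatives of the ansatz:
  u_tt = A e^{t} + B x^{2} e^{t x}
  u_xt = B t x e^{t x} + B e^{t x}
  u_t = A e^{t} + B x e^{t x}
Term by term:
  3·u_tt = 3 A e^{t} + 3 B x^{2} e^{t x}
  2·u_xt = 2 B t x e^{t x} + 2 B e^{t x}
  1/3·u_t = \frac{A e^{t}}{3} + \frac{B x e^{t x}}{3}
So the left-hand side equals
  \frac{10 A e^{t}}{3} + 2 B t x e^{t x} + 3 B x^{2} e^{t x} + \frac{B x e^{t x}}{3} + 2 B e^{t x}
This must equal f(x, t) identically; expanded, f = 2 t x e^{t x} + 3 x^{2} e^{t x} + \frac{x e^{t x}}{3} - 10 e^{t} + 2 e^{t x}.
Matching coefficients of the independent functions:
  [x e^{t x}]:  \frac{B}{3} = \frac{1}{3}
  [x^{2} e^{t x}]:  3 B = 3
  [t x e^{t x}, e^{t x}]:  2 B = 2
  [e^{t}]:  \frac{10 A}{3} = -10
Solving: A = -3, B = 1.
Check against the point condition:
  u(0, 0) = -2  ⟹  A + B = -2  ✓
Hence u(x, t) = - 3 e^{t} + e^{t x}.

Answer: u(x, t) = - 3 e^{t} + e^{t x}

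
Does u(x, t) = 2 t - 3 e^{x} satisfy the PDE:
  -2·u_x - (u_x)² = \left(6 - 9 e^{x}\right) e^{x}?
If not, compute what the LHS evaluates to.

Evaluate each term of the left-hand side for u = 2 t - 3 e^{x}.
Derivatives:
  u_x = - 3 e^{x}
Terms:
  -2·u_x = 6 e^{x}
  -(u_x)² = - 9 e^{2 x}
Sum: LHS = \left(6 - 9 e^{x}\right) e^{x}
This is exactly the given right-hand side, so u is a solution.

Answer: Yes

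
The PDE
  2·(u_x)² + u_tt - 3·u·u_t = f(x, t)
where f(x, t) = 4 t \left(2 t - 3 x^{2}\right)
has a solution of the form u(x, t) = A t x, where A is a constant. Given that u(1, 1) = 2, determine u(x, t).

Answer: u(x, t) = 2 t x

Derivation:
Substitute the ansatz u = A t x into the left-hand side.
Derivatives of the ansatz:
  u_x = A t
  u_tt = 0
  u_t = A x
Term by term:
  2·(u_x)² = 2 A^{2} t^{2}
  u_tt = 0
  -3·u·u_t = - 3 A^{2} t x^{2}
So the left-hand side equals
  2 A^{2} t^{2} - 3 A^{2} t x^{2}
This must equal f(x, t) = 4 t \left(2 t - 3 x^{2}\right) identically.
Matching coefficients of the independent functions:
  [t^{2}]:  2 A^{2} = 8
  [t x^{2}]:  - 3 A^{2} = -12
These equations allow (A) = (-2) or (2).
Impose the point condition(s):
  u(1, 1) = 2  ⟹  A = 2
Only A = 2 satisfies everything.
Hence u(x, t) = 2 t x.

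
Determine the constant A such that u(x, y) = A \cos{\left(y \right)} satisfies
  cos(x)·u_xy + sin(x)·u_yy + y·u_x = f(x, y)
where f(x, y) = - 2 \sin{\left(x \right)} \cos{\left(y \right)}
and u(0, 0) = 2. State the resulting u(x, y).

Substitute the ansatz u = A \cos{\left(y \right)} into the left-hand side.
Derivatives of the ansatz:
  u_xy = 0
  u_yy = - A \cos{\left(y \right)}
  u_x = 0
Term by term:
  cos(x)·u_xy = 0
  sin(x)·u_yy = - A \sin{\left(x \right)} \cos{\left(y \right)}
  y·u_x = 0
So the left-hand side equals
  - A \sin{\left(x \right)} \cos{\left(y \right)}
This must equal f(x, y) = - 2 \sin{\left(x \right)} \cos{\left(y \right)} identically.
Matching coefficients of the independent functions:
  [\sin{\left(x \right)} \cos{\left(y \right)}]:  - A = -2
Solving: A = 2.
Check against the point condition:
  u(0, 0) = 2  ⟹  A = 2  ✓
Hence u(x, y) = 2 \cos{\left(y \right)}.

Answer: u(x, y) = 2 \cos{\left(y \right)}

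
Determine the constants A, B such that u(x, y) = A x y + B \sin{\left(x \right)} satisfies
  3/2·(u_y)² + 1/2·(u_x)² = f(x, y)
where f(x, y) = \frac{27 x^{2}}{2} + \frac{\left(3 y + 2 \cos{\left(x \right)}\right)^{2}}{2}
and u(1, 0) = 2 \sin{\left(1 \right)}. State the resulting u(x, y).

Substitute the ansatz u = A x y + B \sin{\left(x \right)} into the left-hand side.
Derivatives of the ansatz:
  u_y = A x
  u_x = A y + B \cos{\left(x \right)}
Term by term:
  3/2·(u_y)² = \frac{3 A^{2} x^{2}}{2}
  1/2·(u_x)² = \frac{A^{2} y^{2}}{2} + A B y \cos{\left(x \right)} + \frac{B^{2} \cos^{2}{\left(x \right)}}{2}
So the left-hand side equals
  \frac{3 A^{2} x^{2}}{2} + \frac{A^{2} y^{2}}{2} + A B y \cos{\left(x \right)} + \frac{B^{2} \cos^{2}{\left(x \right)}}{2}
This must equal f(x, y) identically; expanded, f = \frac{27 x^{2}}{2} + \frac{9 y^{2}}{2} + 6 y \cos{\left(x \right)} + 2 \cos^{2}{\left(x \right)}.
Matching coefficients of the independent functions:
  [x^{2}]:  \frac{3 A^{2}}{2} = \frac{27}{2}
  [y^{2}]:  \frac{A^{2}}{2} = \frac{9}{2}
  [y \cos{\left(x \right)}]:  A B = 6
  [\cos^{2}{\left(x \right)}]:  \frac{B^{2}}{2} = 2
These equations allow (A, B) = (-3, -2) or (3, 2).
Impose the point condition(s):
  u(1, 0) = 2 \sin{\left(1 \right)}  ⟹  B \sin{\left(1 \right)} = 2 \sin{\left(1 \right)}
Only A = 3, B = 2 satisfies everything.
Hence u(x, y) = 3 x y + 2 \sin{\left(x \right)}.

Answer: u(x, y) = 3 x y + 2 \sin{\left(x \right)}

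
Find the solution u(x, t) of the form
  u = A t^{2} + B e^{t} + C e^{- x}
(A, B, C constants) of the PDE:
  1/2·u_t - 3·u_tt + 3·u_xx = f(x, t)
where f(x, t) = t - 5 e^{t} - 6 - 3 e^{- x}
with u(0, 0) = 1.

Substitute the ansatz u = A t^{2} + B e^{t} + C e^{- x} into the left-hand side.
Derivatives of the ansatz:
  u_t = 2 A t + B e^{t}
  u_tt = 2 A + B e^{t}
  u_xx = C e^{- x}
Term by term:
  1/2·u_t = A t + \frac{B e^{t}}{2}
  -3·u_tt = - 6 A - 3 B e^{t}
  3·u_xx = 3 C e^{- x}
So the left-hand side equals
  A t - 6 A - \frac{5 B e^{t}}{2} + 3 C e^{- x}
This must equal f(x, t) = t - 5 e^{t} - 6 - 3 e^{- x} identically.
Matching coefficients of the independent functions:
  [constant term]:  - 6 A = -6
  [t]:  A = 1
  [e^{t}]:  - \frac{5 B}{2} = -5
  [e^{- x}]:  3 C = -3
Solving: A = 1, B = 2, C = -1.
Check against the point condition:
  u(0, 0) = 1  ⟹  B + C = 1  ✓
Hence u(x, t) = t^{2} + 2 e^{t} - e^{- x}.

Answer: u(x, t) = t^{2} + 2 e^{t} - e^{- x}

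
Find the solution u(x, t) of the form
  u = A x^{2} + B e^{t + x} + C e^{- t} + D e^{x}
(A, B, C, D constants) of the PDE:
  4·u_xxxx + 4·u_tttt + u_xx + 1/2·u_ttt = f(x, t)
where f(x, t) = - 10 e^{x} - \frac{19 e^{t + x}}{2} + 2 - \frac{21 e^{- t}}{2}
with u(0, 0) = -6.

Substitute the ansatz u = A x^{2} + B e^{t + x} + C e^{- t} + D e^{x} into the left-hand side.
Derivatives of the ansatz:
  u_xxxx = B e^{t} e^{x} + D e^{x}
  u_tttt = B e^{t} e^{x} + C e^{- t}
  u_xx = 2 A + B e^{t} e^{x} + D e^{x}
  u_ttt = B e^{t} e^{x} - C e^{- t}
Term by term:
  4·u_xxxx = 4 B e^{t} e^{x} + 4 D e^{x}
  4·u_tttt = 4 B e^{t} e^{x} + 4 C e^{- t}
  u_xx = 2 A + B e^{t} e^{x} + D e^{x}
  1/2·u_ttt = \frac{B e^{t} e^{x}}{2} - \frac{C e^{- t}}{2}
So the left-hand side equals
  2 A + \frac{19 B e^{t} e^{x}}{2} + \frac{7 C e^{- t}}{2} + 5 D e^{x}
This must equal f(x, t) identically; expanded, f = - \frac{19 e^{t} e^{x}}{2} - 10 e^{x} + 2 - \frac{21 e^{- t}}{2}.
Matching coefficients of the independent functions:
  [constant term]:  2 A = 2
  [e^{t} e^{x}]:  \frac{19 B}{2} = - \frac{19}{2}
  [e^{- t}]:  \frac{7 C}{2} = - \frac{21}{2}
  [e^{x}]:  5 D = -10
Solving: A = 1, B = -1, C = -3, D = -2.
Check against the point condition:
  u(0, 0) = -6  ⟹  B + C + D = -6  ✓
Hence u(x, t) = x^{2} - 2 e^{x} - e^{t + x} - 3 e^{- t}.

Answer: u(x, t) = x^{2} - 2 e^{x} - e^{t + x} - 3 e^{- t}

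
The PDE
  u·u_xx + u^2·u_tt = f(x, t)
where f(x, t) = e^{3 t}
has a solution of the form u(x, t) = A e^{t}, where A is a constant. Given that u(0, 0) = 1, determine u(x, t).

Substitute the ansatz u = A e^{t} into the left-hand side.
Derivatives of the ansatz:
  u_xx = 0
  u_tt = A e^{t}
Term by term:
  u·u_xx = 0
  u^2·u_tt = A^{3} e^{3 t}
So the left-hand side equals
  A^{3} e^{3 t}
This must equal f(x, t) = e^{3 t} identically.
Matching coefficients of the independent functions:
  [e^{3 t}]:  A^{3} = 1
Solving: A = 1.
Check against the point condition:
  u(0, 0) = 1  ⟹  A = 1  ✓
Hence u(x, t) = e^{t}.

Answer: u(x, t) = e^{t}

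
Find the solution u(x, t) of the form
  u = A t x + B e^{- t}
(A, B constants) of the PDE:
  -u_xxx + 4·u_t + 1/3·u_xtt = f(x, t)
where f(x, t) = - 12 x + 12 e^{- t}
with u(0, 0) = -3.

Substitute the ansatz u = A t x + B e^{- t} into the left-hand side.
Derivatives of the ansatz:
  u_xxx = 0
  u_t = A x - B e^{- t}
  u_xtt = 0
Term by term:
  -u_xxx = 0
  4·u_t = 4 A x - 4 B e^{- t}
  1/3·u_xtt = 0
So the left-hand side equals
  4 A x - 4 B e^{- t}
This must equal f(x, t) = - 12 x + 12 e^{- t} identically.
Matching coefficients of the independent functions:
  [x]:  4 A = -12
  [e^{- t}]:  - 4 B = 12
Solving: A = -3, B = -3.
Check against the point condition:
  u(0, 0) = -3  ⟹  B = -3  ✓
Hence u(x, t) = - 3 t x - 3 e^{- t}.

Answer: u(x, t) = - 3 t x - 3 e^{- t}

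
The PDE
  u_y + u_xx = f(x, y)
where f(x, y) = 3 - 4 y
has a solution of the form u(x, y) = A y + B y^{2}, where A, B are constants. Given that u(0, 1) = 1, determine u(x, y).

Answer: u(x, y) = - 2 y^{2} + 3 y

Derivation:
Substitute the ansatz u = A y + B y^{2} into the left-hand side.
Derivatives of the ansatz:
  u_y = A + 2 B y
  u_xx = 0
Term by term:
  u_y = A + 2 B y
  u_xx = 0
So the left-hand side equals
  A + 2 B y
This must equal f(x, y) = 3 - 4 y identically.
Matching coefficients of the independent functions:
  [constant term]:  A = 3
  [y]:  2 B = -4
Solving: A = 3, B = -2.
Check against the point condition:
  u(0, 1) = 1  ⟹  A + B = 1  ✓
Hence u(x, y) = - 2 y^{2} + 3 y.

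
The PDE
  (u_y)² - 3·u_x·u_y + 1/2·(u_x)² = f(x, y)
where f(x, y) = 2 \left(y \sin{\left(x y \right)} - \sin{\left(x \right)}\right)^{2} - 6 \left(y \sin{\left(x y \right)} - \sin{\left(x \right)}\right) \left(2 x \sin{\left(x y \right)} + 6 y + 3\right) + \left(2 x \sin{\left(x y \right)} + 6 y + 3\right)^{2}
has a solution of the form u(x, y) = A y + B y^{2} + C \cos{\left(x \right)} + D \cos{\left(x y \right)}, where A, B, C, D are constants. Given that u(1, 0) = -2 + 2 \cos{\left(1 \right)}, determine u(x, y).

Substitute the ansatz u = A y + B y^{2} + C \cos{\left(x \right)} + D \cos{\left(x y \right)} into the left-hand side.
Derivatives of the ansatz:
  u_y = A + 2 B y - D x \sin{\left(x y \right)}
  u_x = - C \sin{\left(x \right)} - D y \sin{\left(x y \right)}
Term by term:
  (u_y)² = A^{2} + 4 A B y - 2 A D x \sin{\left(x y \right)} + 4 B^{2} y^{2} - 4 B D x y \sin{\left(x y \right)} + D^{2} x^{2} \sin^{2}{\left(x y \right)}
  -3·u_x·u_y = 3 A C \sin{\left(x \right)} + 3 A D y \sin{\left(x y \right)} + 6 B C y \sin{\left(x \right)} + 6 B D y^{2} \sin{\left(x y \right)} - 3 C D x \sin{\left(x \right)} \sin{\left(x y \right)} - 3 D^{2} x y \sin^{2}{\left(x y \right)}
  1/2·(u_x)² = \frac{C^{2} \sin^{2}{\left(x \right)}}{2} + C D y \sin{\left(x \right)} \sin{\left(x y \right)} + \frac{D^{2} y^{2} \sin^{2}{\left(x y \right)}}{2}
So the left-hand side equals
  A^{2} + 4 A B y + 3 A C \sin{\left(x \right)} - 2 A D x \sin{\left(x y \right)} + 3 A D y \sin{\left(x y \right)} + 4 B^{2} y^{2} + 6 B C y \sin{\left(x \right)} - 4 B D x y \sin{\left(x y \right)} + 6 B D y^{2} \sin{\left(x y \right)} + \frac{C^{2} \sin^{2}{\left(x \right)}}{2} - 3 C D x \sin{\left(x \right)} \sin{\left(x y \right)} + C D y \sin{\left(x \right)} \sin{\left(x y \right)} + D^{2} x^{2} \sin^{2}{\left(x y \right)} - 3 D^{2} x y \sin^{2}{\left(x y \right)} + \frac{D^{2} y^{2} \sin^{2}{\left(x y \right)}}{2}
This must equal f(x, y) identically; expanded, f = 4 x^{2} \sin^{2}{\left(x y \right)} - 12 x y \sin^{2}{\left(x y \right)} + 24 x y \sin{\left(x y \right)} + 12 x \sin{\left(x \right)} \sin{\left(x y \right)} + 12 x \sin{\left(x y \right)} + 2 y^{2} \sin^{2}{\left(x y \right)} - 36 y^{2} \sin{\left(x y \right)} + 36 y^{2} - 4 y \sin{\left(x \right)} \sin{\left(x y \right)} + 36 y \sin{\left(x \right)} - 18 y \sin{\left(x y \right)} + 36 y + 2 \sin^{2}{\left(x \right)} + 18 \sin{\left(x \right)} + 9.
Matching coefficients of the independent functions:
(each divided by its leading coefficient; functions giving the same equation are listed together)
  [constant term]:  A^{2} - 9 = 0
  [y]:  A B - 9 = 0
  [y^{2}]:  B^{2} - 9 = 0
  [x \sin{\left(x y \right)}, y \sin{\left(x y \right)}]:  A D + 6 = 0
  [x^{2} \sin^{2}{\left(x y \right)}, y^{2} \sin^{2}{\left(x y \right)}, x y \sin^{2}{\left(x y \right)}]:  D^{2} - 4 = 0
  [y \sin{\left(x \right)}]:  B C - 6 = 0
  [y^{2} \sin{\left(x y \right)}, x y \sin{\left(x y \right)}]:  B D + 6 = 0
  [x \sin{\left(x \right)} \sin{\left(x y \right)}, y \sin{\left(x \right)} \sin{\left(x y \right)}]:  C D + 4 = 0
  [\sin{\left(x \right)}]:  A C - 6 = 0
  [\sin^{2}{\left(x \right)}]:  C^{2} - 4 = 0
These equations allow (A, B, C, D) = (-3, -3, -2, 2) or (3, 3, 2, -2).
Impose the point condition(s):
  u(1, 0) = -2 + 2 \cos{\left(1 \right)}  ⟹  C \cos{\left(1 \right)} + D = -2 + 2 \cos{\left(1 \right)}
Only A = 3, B = 3, C = 2, D = -2 satisfies everything.
Hence u(x, y) = 3 y^{2} + 3 y + 2 \cos{\left(x \right)} - 2 \cos{\left(x y \right)}.

Answer: u(x, y) = 3 y^{2} + 3 y + 2 \cos{\left(x \right)} - 2 \cos{\left(x y \right)}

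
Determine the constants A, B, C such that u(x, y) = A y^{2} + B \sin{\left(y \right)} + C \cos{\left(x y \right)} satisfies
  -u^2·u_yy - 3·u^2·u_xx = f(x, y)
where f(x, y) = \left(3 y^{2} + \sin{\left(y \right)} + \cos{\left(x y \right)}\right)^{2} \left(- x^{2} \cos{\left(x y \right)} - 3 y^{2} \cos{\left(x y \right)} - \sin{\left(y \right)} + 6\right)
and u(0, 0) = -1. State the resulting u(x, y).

Substitute the ansatz u = A y^{2} + B \sin{\left(y \right)} + C \cos{\left(x y \right)} into the left-hand side.
Derivatives of the ansatz:
  u_yy = 2 A - B \sin{\left(y \right)} - C x^{2} \cos{\left(x y \right)}
  u_xx = - C y^{2} \cos{\left(x y \right)}
Term by term:
  -u^2·u_yy = - 2 A^{3} y^{4} + A^{2} B y^{4} \sin{\left(y \right)} - 4 A^{2} B y^{2} \sin{\left(y \right)} + A^{2} C x^{2} y^{4} \cos{\left(x y \right)} - 4 A^{2} C y^{2} \cos{\left(x y \right)} + 2 A B^{2} y^{2} \sin^{2}{\left(y \right)} - 2 A B^{2} \sin^{2}{\left(y \right)} + 2 A B C x^{2} y^{2} \sin{\left(y \right)} \cos{\left(x y \right)} + 2 A B C y^{2} \sin{\left(y \right)} \cos{\left(x y \right)} - 4 A B C \sin{\left(y \right)} \cos{\left(x y \right)} + 2 A C^{2} x^{2} y^{2} \cos^{2}{\left(x y \right)} - 2 A C^{2} \cos^{2}{\left(x y \right)} + B^{3} \sin^{3}{\left(y \right)} + B^{2} C x^{2} \sin^{2}{\left(y \right)} \cos{\left(x y \right)} + 2 B^{2} C \sin^{2}{\left(y \right)} \cos{\left(x y \right)} + 2 B C^{2} x^{2} \sin{\left(y \right)} \cos^{2}{\left(x y \right)} + B C^{2} \sin{\left(y \right)} \cos^{2}{\left(x y \right)} + C^{3} x^{2} \cos^{3}{\left(x y \right)}
  -3·u^2·u_xx = 3 A^{2} C y^{6} \cos{\left(x y \right)} + 6 A B C y^{4} \sin{\left(y \right)} \cos{\left(x y \right)} + 6 A C^{2} y^{4} \cos^{2}{\left(x y \right)} + 3 B^{2} C y^{2} \sin^{2}{\left(y \right)} \cos{\left(x y \right)} + 6 B C^{2} y^{2} \sin{\left(y \right)} \cos^{2}{\left(x y \right)} + 3 C^{3} y^{2} \cos^{3}{\left(x y \right)}
So the left-hand side equals
  - 2 A^{3} y^{4} + A^{2} B y^{4} \sin{\left(y \right)} - 4 A^{2} B y^{2} \sin{\left(y \right)} + A^{2} C x^{2} y^{4} \cos{\left(x y \right)} + 3 A^{2} C y^{6} \cos{\left(x y \right)} - 4 A^{2} C y^{2} \cos{\left(x y \right)} + 2 A B^{2} y^{2} \sin^{2}{\left(y \right)} - 2 A B^{2} \sin^{2}{\left(y \right)} + 2 A B C x^{2} y^{2} \sin{\left(y \right)} \cos{\left(x y \right)} + 6 A B C y^{4} \sin{\left(y \right)} \cos{\left(x y \right)} + 2 A B C y^{2} \sin{\left(y \right)} \cos{\left(x y \right)} - 4 A B C \sin{\left(y \right)} \cos{\left(x y \right)} + 2 A C^{2} x^{2} y^{2} \cos^{2}{\left(x y \right)} + 6 A C^{2} y^{4} \cos^{2}{\left(x y \right)} - 2 A C^{2} \cos^{2}{\left(x y \right)} + B^{3} \sin^{3}{\left(y \right)} + B^{2} C x^{2} \sin^{2}{\left(y \right)} \cos{\left(x y \right)} + 3 B^{2} C y^{2} \sin^{2}{\left(y \right)} \cos{\left(x y \right)} + 2 B^{2} C \sin^{2}{\left(y \right)} \cos{\left(x y \right)} + 2 B C^{2} x^{2} \sin{\left(y \right)} \cos^{2}{\left(x y \right)} + 6 B C^{2} y^{2} \sin{\left(y \right)} \cos^{2}{\left(x y \right)} + B C^{2} \sin{\left(y \right)} \cos^{2}{\left(x y \right)} + C^{3} x^{2} \cos^{3}{\left(x y \right)} + 3 C^{3} y^{2} \cos^{3}{\left(x y \right)}
This must equal f(x, y) identically; expanded, f = - 9 x^{2} y^{4} \cos{\left(x y \right)} - 6 x^{2} y^{2} \sin{\left(y \right)} \cos{\left(x y \right)} - 6 x^{2} y^{2} \cos^{2}{\left(x y \right)} - x^{2} \sin^{2}{\left(y \right)} \cos{\left(x y \right)} - 2 x^{2} \sin{\left(y \right)} \cos^{2}{\left(x y \right)} - x^{2} \cos^{3}{\left(x y \right)} - 27 y^{6} \cos{\left(x y \right)} - 18 y^{4} \sin{\left(y \right)} \cos{\left(x y \right)} - 9 y^{4} \sin{\left(y \right)} - 18 y^{4} \cos^{2}{\left(x y \right)} + 54 y^{4} - 3 y^{2} \sin^{2}{\left(y \right)} \cos{\left(x y \right)} - 6 y^{2} \sin^{2}{\left(y \right)} - 6 y^{2} \sin{\left(y \right)} \cos^{2}{\left(x y \right)} - 6 y^{2} \sin{\left(y \right)} \cos{\left(x y \right)} + 36 y^{2} \sin{\left(y \right)} - 3 y^{2} \cos^{3}{\left(x y \right)} + 36 y^{2} \cos{\left(x y \right)} - \sin^{3}{\left(y \right)} - 2 \sin^{2}{\left(y \right)} \cos{\left(x y \right)} + 6 \sin^{2}{\left(y \right)} - \sin{\left(y \right)} \cos^{2}{\left(x y \right)} + 12 \sin{\left(y \right)} \cos{\left(x y \right)} + 6 \cos^{2}{\left(x y \right)}.
Matching coefficients of the independent functions:
(each divided by its leading coefficient; functions giving the same equation are listed together)
  [y^{4}]:  A^{3} + 27 = 0
  [x^{2} \cos^{3}{\left(x y \right)}, y^{2} \cos^{3}{\left(x y \right)}]:  C^{3} + 1 = 0
  [y^{2} \sin{\left(y \right)}, y^{4} \sin{\left(y \right)}]:  A^{2} B + 9 = 0
  [y^{2} \sin^{2}{\left(y \right)}, \sin^{2}{\left(y \right)}]:  A B^{2} + 3 = 0
  [y^{2} \cos{\left(x y \right)}, y^{6} \cos{\left(x y \right)}, x^{2} y^{4} \cos{\left(x y \right)}]:  A^{2} C + 9 = 0
  [y^{4} \cos^{2}{\left(x y \right)}, x^{2} y^{2} \cos^{2}{\left(x y \right)}, \cos^{2}{\left(x y \right)}]:  A C^{2} + 3 = 0
  [\sin{\left(y \right)} \cos{\left(x y \right)}, y^{2} \sin{\left(y \right)} \cos{\left(x y \right)}, y^{4} \sin{\left(y \right)} \cos{\left(x y \right)}, …]:  A B C + 3 = 0
  [\sin{\left(y \right)} \cos^{2}{\left(x y \right)}, x^{2} \sin{\left(y \right)} \cos^{2}{\left(x y \right)}, y^{2} \sin{\left(y \right)} \cos^{2}{\left(x y \right)}]:  B C^{2} + 1 = 0
  [\sin^{2}{\left(y \right)} \cos{\left(x y \right)}, x^{2} \sin^{2}{\left(y \right)} \cos{\left(x y \right)}, y^{2} \sin^{2}{\left(y \right)} \cos{\left(x y \right)}]:  B^{2} C + 1 = 0
  [\sin^{3}{\left(y \right)}]:  B^{3} + 1 = 0
Solving: A = -3, B = -1, C = -1.
Check against the point condition:
  u(0, 0) = -1  ⟹  C = -1  ✓
Hence u(x, y) = - 3 y^{2} - \sin{\left(y \right)} - \cos{\left(x y \right)}.

Answer: u(x, y) = - 3 y^{2} - \sin{\left(y \right)} - \cos{\left(x y \right)}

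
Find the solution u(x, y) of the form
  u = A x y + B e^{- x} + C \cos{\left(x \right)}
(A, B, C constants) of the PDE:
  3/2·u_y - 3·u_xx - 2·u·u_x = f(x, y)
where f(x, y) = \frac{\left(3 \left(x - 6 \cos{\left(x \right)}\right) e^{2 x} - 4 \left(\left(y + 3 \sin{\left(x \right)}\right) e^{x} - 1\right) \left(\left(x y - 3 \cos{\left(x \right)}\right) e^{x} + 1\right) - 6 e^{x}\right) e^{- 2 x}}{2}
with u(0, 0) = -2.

Answer: u(x, y) = x y - 3 \cos{\left(x \right)} + e^{- x}

Derivation:
Substitute the ansatz u = A x y + B e^{- x} + C \cos{\left(x \right)} into the left-hand side.
Derivatives of the ansatz:
  u_y = A x
  u_xx = B e^{- x} - C \cos{\left(x \right)}
  u_x = A y - B e^{- x} - C \sin{\left(x \right)}
Term by term:
  3/2·u_y = \frac{3 A x}{2}
  -3·u_xx = - 3 B e^{- x} + 3 C \cos{\left(x \right)}
  -2·u·u_x = - 2 A^{2} x y^{2} + 2 A B x y e^{- x} - 2 A B y e^{- x} + 2 A C x y \sin{\left(x \right)} - 2 A C y \cos{\left(x \right)} + 2 B^{2} e^{- 2 x} + 2 B C e^{- x} \sin{\left(x \right)} + 2 B C e^{- x} \cos{\left(x \right)} + 2 C^{2} \sin{\left(x \right)} \cos{\left(x \right)}
So the left-hand side equals
  - 2 A^{2} x y^{2} + 2 A B x y e^{- x} - 2 A B y e^{- x} + 2 A C x y \sin{\left(x \right)} - 2 A C y \cos{\left(x \right)} + \frac{3 A x}{2} + 2 B^{2} e^{- 2 x} + 2 B C e^{- x} \sin{\left(x \right)} + 2 B C e^{- x} \cos{\left(x \right)} - 3 B e^{- x} + 2 C^{2} \sin{\left(x \right)} \cos{\left(x \right)} + 3 C \cos{\left(x \right)}
This must equal f(x, y) identically; expanded, f = - 2 x y^{2} - 6 x y \sin{\left(x \right)} + 2 x y e^{- x} + \frac{3 x}{2} + 6 y \cos{\left(x \right)} - 2 y e^{- x} + 18 \sin{\left(x \right)} \cos{\left(x \right)} - 9 \cos{\left(x \right)} - 6 e^{- x} \sin{\left(x \right)} - 6 e^{- x} \cos{\left(x \right)} - 3 e^{- x} + 2 e^{- 2 x}.
Matching coefficients of the independent functions:
  [x]:  \frac{3 A}{2} = \frac{3}{2}
  [x y^{2}]:  - 2 A^{2} = -2
  [y e^{- x}]:  - 2 A B = -2
  [y \cos{\left(x \right)}]:  - 2 A C = 6
  [e^{- x} \sin{\left(x \right)}, e^{- x} \cos{\left(x \right)}]:  2 B C = -6
  [\sin{\left(x \right)} \cos{\left(x \right)}]:  2 C^{2} = 18
  [x y e^{- x}]:  2 A B = 2
  [x y \sin{\left(x \right)}]:  2 A C = -6
  [e^{- 2 x}]:  2 B^{2} = 2
  [e^{- x}]:  - 3 B = -3
  [\cos{\left(x \right)}]:  3 C = -9
Solving: A = 1, B = 1, C = -3.
Check against the point condition:
  u(0, 0) = -2  ⟹  B + C = -2  ✓
Hence u(x, y) = x y - 3 \cos{\left(x \right)} + e^{- x}.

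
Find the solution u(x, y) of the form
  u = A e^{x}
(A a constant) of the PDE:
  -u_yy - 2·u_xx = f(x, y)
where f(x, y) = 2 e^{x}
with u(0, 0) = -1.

Substitute the ansatz u = A e^{x} into the left-hand side.
Derivatives of the ansatz:
  u_yy = 0
  u_xx = A e^{x}
Term by term:
  -u_yy = 0
  -2·u_xx = - 2 A e^{x}
So the left-hand side equals
  - 2 A e^{x}
This must equal f(x, y) = 2 e^{x} identically.
Matching coefficients of the independent functions:
  [e^{x}]:  - 2 A = 2
Solving: A = -1.
Check against the point condition:
  u(0, 0) = -1  ⟹  A = -1  ✓
Hence u(x, y) = - e^{x}.

Answer: u(x, y) = - e^{x}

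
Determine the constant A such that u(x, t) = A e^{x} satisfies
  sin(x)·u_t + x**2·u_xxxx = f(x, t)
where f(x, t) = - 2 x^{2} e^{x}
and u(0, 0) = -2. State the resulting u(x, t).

Substitute the ansatz u = A e^{x} into the left-hand side.
Derivatives of the ansatz:
  u_t = 0
  u_xxxx = A e^{x}
Term by term:
  sin(x)·u_t = 0
  x**2·u_xxxx = A x^{2} e^{x}
So the left-hand side equals
  A x^{2} e^{x}
This must equal f(x, t) = - 2 x^{2} e^{x} identically.
Matching coefficients of the independent functions:
  [x^{2} e^{x}]:  A = -2
Solving: A = -2.
Check against the point condition:
  u(0, 0) = -2  ⟹  A = -2  ✓
Hence u(x, t) = - 2 e^{x}.

Answer: u(x, t) = - 2 e^{x}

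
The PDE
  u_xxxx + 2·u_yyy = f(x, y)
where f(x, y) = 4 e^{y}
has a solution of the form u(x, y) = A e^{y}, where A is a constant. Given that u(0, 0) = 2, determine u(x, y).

Answer: u(x, y) = 2 e^{y}

Derivation:
Substitute the ansatz u = A e^{y} into the left-hand side.
Derivatives of the ansatz:
  u_xxxx = 0
  u_yyy = A e^{y}
Term by term:
  u_xxxx = 0
  2·u_yyy = 2 A e^{y}
So the left-hand side equals
  2 A e^{y}
This must equal f(x, y) = 4 e^{y} identically.
Matching coefficients of the independent functions:
  [e^{y}]:  2 A = 4
Solving: A = 2.
Check against the point condition:
  u(0, 0) = 2  ⟹  A = 2  ✓
Hence u(x, y) = 2 e^{y}.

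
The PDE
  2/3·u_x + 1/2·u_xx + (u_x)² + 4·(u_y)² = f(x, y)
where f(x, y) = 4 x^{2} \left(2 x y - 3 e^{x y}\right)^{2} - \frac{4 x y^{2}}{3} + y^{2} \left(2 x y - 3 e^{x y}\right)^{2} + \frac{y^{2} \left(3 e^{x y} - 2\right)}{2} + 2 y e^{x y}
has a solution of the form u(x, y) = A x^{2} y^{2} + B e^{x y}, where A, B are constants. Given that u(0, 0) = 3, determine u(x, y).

Answer: u(x, y) = - x^{2} y^{2} + 3 e^{x y}

Derivation:
Substitute the ansatz u = A x^{2} y^{2} + B e^{x y} into the left-hand side.
Derivatives of the ansatz:
  u_x = 2 A x y^{2} + B y e^{x y}
  u_xx = 2 A y^{2} + B y^{2} e^{x y}
  u_y = 2 A x^{2} y + B x e^{x y}
Term by term:
  2/3·u_x = \frac{4 A x y^{2}}{3} + \frac{2 B y e^{x y}}{3}
  1/2·u_xx = A y^{2} + \frac{B y^{2} e^{x y}}{2}
  (u_x)² = 4 A^{2} x^{2} y^{4} + 4 A B x y^{3} e^{x y} + B^{2} y^{2} e^{2 x y}
  4·(u_y)² = 16 A^{2} x^{4} y^{2} + 16 A B x^{3} y e^{x y} + 4 B^{2} x^{2} e^{2 x y}
So the left-hand side equals
  16 A^{2} x^{4} y^{2} + 4 A^{2} x^{2} y^{4} + 16 A B x^{3} y e^{x y} + 4 A B x y^{3} e^{x y} + \frac{4 A x y^{2}}{3} + A y^{2} + 4 B^{2} x^{2} e^{2 x y} + B^{2} y^{2} e^{2 x y} + \frac{B y^{2} e^{x y}}{2} + \frac{2 B y e^{x y}}{3}
This must equal f(x, y) identically; expanded, f = 16 x^{4} y^{2} - 48 x^{3} y e^{x y} + 4 x^{2} y^{4} + 36 x^{2} e^{2 x y} - 12 x y^{3} e^{x y} - \frac{4 x y^{2}}{3} + 9 y^{2} e^{2 x y} + \frac{3 y^{2} e^{x y}}{2} - y^{2} + 2 y e^{x y}.
Matching coefficients of the independent functions:
  [y^{2}]:  A = -1
  [x y^{2}]:  \frac{4 A}{3} = - \frac{4}{3}
  [x^{2} y^{4}]:  4 A^{2} = 4
  [x^{2} e^{2 x y}]:  4 B^{2} = 36
  [x^{4} y^{2}]:  16 A^{2} = 16
  [y e^{x y}]:  \frac{2 B}{3} = 2
  [y^{2} e^{x y}]:  \frac{B}{2} = \frac{3}{2}
  [y^{2} e^{2 x y}]:  B^{2} = 9
  [x y^{3} e^{x y}]:  4 A B = -12
  [x^{3} y e^{x y}]:  16 A B = -48
Solving: A = -1, B = 3.
Check against the point condition:
  u(0, 0) = 3  ⟹  B = 3  ✓
Hence u(x, y) = - x^{2} y^{2} + 3 e^{x y}.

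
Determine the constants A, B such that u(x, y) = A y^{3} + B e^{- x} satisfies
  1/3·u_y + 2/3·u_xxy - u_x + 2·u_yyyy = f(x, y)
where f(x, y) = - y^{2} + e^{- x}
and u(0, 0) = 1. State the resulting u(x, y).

Answer: u(x, y) = - y^{3} + e^{- x}

Derivation:
Substitute the ansatz u = A y^{3} + B e^{- x} into the left-hand side.
Derivatives of the ansatz:
  u_y = 3 A y^{2}
  u_xxy = 0
  u_x = - B e^{- x}
  u_yyyy = 0
Term by term:
  1/3·u_y = A y^{2}
  2/3·u_xxy = 0
  -u_x = B e^{- x}
  2·u_yyyy = 0
So the left-hand side equals
  A y^{2} + B e^{- x}
This must equal f(x, y) = - y^{2} + e^{- x} identically.
Matching coefficients of the independent functions:
  [y^{2}]:  A = -1
  [e^{- x}]:  B = 1
Solving: A = -1, B = 1.
Check against the point condition:
  u(0, 0) = 1  ⟹  B = 1  ✓
Hence u(x, y) = - y^{3} + e^{- x}.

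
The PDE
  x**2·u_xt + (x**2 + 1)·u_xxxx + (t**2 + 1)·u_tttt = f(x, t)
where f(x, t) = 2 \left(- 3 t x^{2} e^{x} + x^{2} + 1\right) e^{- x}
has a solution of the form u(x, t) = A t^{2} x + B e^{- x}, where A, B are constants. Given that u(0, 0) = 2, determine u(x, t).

Substitute the ansatz u = A t^{2} x + B e^{- x} into the left-hand side.
Derivatives of the ansatz:
  u_xt = 2 A t
  u_xxxx = B e^{- x}
  u_tttt = 0
Term by term:
  x**2·u_xt = 2 A t x^{2}
  (x**2 + 1)·u_xxxx = B x^{2} e^{- x} + B e^{- x}
  (t**2 + 1)·u_tttt = 0
So the left-hand side equals
  2 A t x^{2} + B x^{2} e^{- x} + B e^{- x}
This must equal f(x, t) identically; expanded, f = - 6 t x^{2} + 2 x^{2} e^{- x} + 2 e^{- x}.
Matching coefficients of the independent functions:
  [t x^{2}]:  2 A = -6
  [x^{2} e^{- x}, e^{- x}]:  B = 2
Solving: A = -3, B = 2.
Check against the point condition:
  u(0, 0) = 2  ⟹  B = 2  ✓
Hence u(x, t) = - 3 t^{2} x + 2 e^{- x}.

Answer: u(x, t) = - 3 t^{2} x + 2 e^{- x}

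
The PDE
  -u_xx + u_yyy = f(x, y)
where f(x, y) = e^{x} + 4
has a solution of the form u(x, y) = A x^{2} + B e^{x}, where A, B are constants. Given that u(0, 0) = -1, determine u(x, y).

Substitute the ansatz u = A x^{2} + B e^{x} into the left-hand side.
Derivatives of the ansatz:
  u_xx = 2 A + B e^{x}
  u_yyy = 0
Term by term:
  -u_xx = - 2 A - B e^{x}
  u_yyy = 0
So the left-hand side equals
  - 2 A - B e^{x}
This must equal f(x, y) = e^{x} + 4 identically.
Matching coefficients of the independent functions:
  [constant term]:  - 2 A = 4
  [e^{x}]:  - B = 1
Solving: A = -2, B = -1.
Check against the point condition:
  u(0, 0) = -1  ⟹  B = -1  ✓
Hence u(x, y) = - 2 x^{2} - e^{x}.

Answer: u(x, y) = - 2 x^{2} - e^{x}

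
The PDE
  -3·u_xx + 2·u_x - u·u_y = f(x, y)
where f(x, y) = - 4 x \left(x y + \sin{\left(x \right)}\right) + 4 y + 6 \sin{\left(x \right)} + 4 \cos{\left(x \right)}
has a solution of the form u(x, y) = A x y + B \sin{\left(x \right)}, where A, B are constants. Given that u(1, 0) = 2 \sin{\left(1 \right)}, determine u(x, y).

Substitute the ansatz u = A x y + B \sin{\left(x \right)} into the left-hand side.
Derivatives of the ansatz:
  u_xx = - B \sin{\left(x \right)}
  u_x = A y + B \cos{\left(x \right)}
  u_y = A x
Term by term:
  -3·u_xx = 3 B \sin{\left(x \right)}
  2·u_x = 2 A y + 2 B \cos{\left(x \right)}
  -u·u_y = - A^{2} x^{2} y - A B x \sin{\left(x \right)}
So the left-hand side equals
  - A^{2} x^{2} y - A B x \sin{\left(x \right)} + 2 A y + 3 B \sin{\left(x \right)} + 2 B \cos{\left(x \right)}
This must equal f(x, y) identically; expanded, f = - 4 x^{2} y - 4 x \sin{\left(x \right)} + 4 y + 6 \sin{\left(x \right)} + 4 \cos{\left(x \right)}.
Matching coefficients of the independent functions:
  [y]:  2 A = 4
  [x \sin{\left(x \right)}]:  - A B = -4
  [x^{2} y]:  - A^{2} = -4
  [\sin{\left(x \right)}]:  3 B = 6
  [\cos{\left(x \right)}]:  2 B = 4
Solving: A = 2, B = 2.
Check against the point condition:
  u(1, 0) = 2 \sin{\left(1 \right)}  ⟹  B \sin{\left(1 \right)} = 2 \sin{\left(1 \right)}  ✓
Hence u(x, y) = 2 x y + 2 \sin{\left(x \right)}.

Answer: u(x, y) = 2 x y + 2 \sin{\left(x \right)}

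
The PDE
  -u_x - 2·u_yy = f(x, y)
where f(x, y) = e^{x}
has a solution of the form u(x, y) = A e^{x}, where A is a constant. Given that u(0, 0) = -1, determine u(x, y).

Substitute the ansatz u = A e^{x} into the left-hand side.
Derivatives of the ansatz:
  u_x = A e^{x}
  u_yy = 0
Term by term:
  -u_x = - A e^{x}
  -2·u_yy = 0
So the left-hand side equals
  - A e^{x}
This must equal f(x, y) = e^{x} identically.
Matching coefficients of the independent functions:
  [e^{x}]:  - A = 1
Solving: A = -1.
Check against the point condition:
  u(0, 0) = -1  ⟹  A = -1  ✓
Hence u(x, y) = - e^{x}.

Answer: u(x, y) = - e^{x}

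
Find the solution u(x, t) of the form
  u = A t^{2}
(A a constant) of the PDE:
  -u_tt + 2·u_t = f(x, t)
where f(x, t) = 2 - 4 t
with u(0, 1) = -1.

Answer: u(x, t) = - t^{2}

Derivation:
Substitute the ansatz u = A t^{2} into the left-hand side.
Derivatives of the ansatz:
  u_tt = 2 A
  u_t = 2 A t
Term by term:
  -u_tt = - 2 A
  2·u_t = 4 A t
So the left-hand side equals
  4 A t - 2 A
This must equal f(x, t) = 2 - 4 t identically.
Matching coefficients of the independent functions:
  [constant term]:  - 2 A = 2
  [t]:  4 A = -4
Solving: A = -1.
Check against the point condition:
  u(0, 1) = -1  ⟹  A = -1  ✓
Hence u(x, t) = - t^{2}.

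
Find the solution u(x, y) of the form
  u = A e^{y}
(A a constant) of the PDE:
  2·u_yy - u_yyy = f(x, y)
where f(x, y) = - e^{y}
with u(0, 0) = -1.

Substitute the ansatz u = A e^{y} into the left-hand side.
Derivatives of the ansatz:
  u_yy = A e^{y}
  u_yyy = A e^{y}
Term by term:
  2·u_yy = 2 A e^{y}
  -u_yyy = - A e^{y}
So the left-hand side equals
  A e^{y}
This must equal f(x, y) = - e^{y} identically.
Matching coefficients of the independent functions:
  [e^{y}]:  A = -1
Solving: A = -1.
Check against the point condition:
  u(0, 0) = -1  ⟹  A = -1  ✓
Hence u(x, y) = - e^{y}.

Answer: u(x, y) = - e^{y}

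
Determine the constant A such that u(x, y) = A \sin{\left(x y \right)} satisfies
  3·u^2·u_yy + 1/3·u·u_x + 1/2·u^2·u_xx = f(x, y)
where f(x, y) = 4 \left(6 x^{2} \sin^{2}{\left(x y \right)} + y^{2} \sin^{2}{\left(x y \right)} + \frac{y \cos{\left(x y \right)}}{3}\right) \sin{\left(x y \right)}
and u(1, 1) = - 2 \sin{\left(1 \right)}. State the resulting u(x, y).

Substitute the ansatz u = A \sin{\left(x y \right)} into the left-hand side.
Derivatives of the ansatz:
  u_yy = - A x^{2} \sin{\left(x y \right)}
  u_x = A y \cos{\left(x y \right)}
  u_xx = - A y^{2} \sin{\left(x y \right)}
Term by term:
  3·u^2·u_yy = - 3 A^{3} x^{2} \sin^{3}{\left(x y \right)}
  1/3·u·u_x = \frac{A^{2} y \sin{\left(x y \right)} \cos{\left(x y \right)}}{3}
  1/2·u^2·u_xx = - \frac{A^{3} y^{2} \sin^{3}{\left(x y \right)}}{2}
So the left-hand side equals
  - 3 A^{3} x^{2} \sin^{3}{\left(x y \right)} - \frac{A^{3} y^{2} \sin^{3}{\left(x y \right)}}{2} + \frac{A^{2} y \sin{\left(x y \right)} \cos{\left(x y \right)}}{3}
This must equal f(x, y) identically; expanded, f = 24 x^{2} \sin^{3}{\left(x y \right)} + 4 y^{2} \sin^{3}{\left(x y \right)} + \frac{4 y \sin{\left(x y \right)} \cos{\left(x y \right)}}{3}.
Matching coefficients of the independent functions:
  [x^{2} \sin^{3}{\left(x y \right)}]:  - 3 A^{3} = 24
  [y^{2} \sin^{3}{\left(x y \right)}]:  - \frac{A^{3}}{2} = 4
  [y \sin{\left(x y \right)} \cos{\left(x y \right)}]:  \frac{A^{2}}{3} = \frac{4}{3}
Solving: A = -2.
Check against the point condition:
  u(1, 1) = - 2 \sin{\left(1 \right)}  ⟹  A \sin{\left(1 \right)} = - 2 \sin{\left(1 \right)}  ✓
Hence u(x, y) = - 2 \sin{\left(x y \right)}.

Answer: u(x, y) = - 2 \sin{\left(x y \right)}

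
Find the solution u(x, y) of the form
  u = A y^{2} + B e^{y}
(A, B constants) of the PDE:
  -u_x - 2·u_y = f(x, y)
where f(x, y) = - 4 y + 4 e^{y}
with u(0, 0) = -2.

Substitute the ansatz u = A y^{2} + B e^{y} into the left-hand side.
Derivatives of the ansatz:
  u_x = 0
  u_y = 2 A y + B e^{y}
Term by term:
  -u_x = 0
  -2·u_y = - 4 A y - 2 B e^{y}
So the left-hand side equals
  - 4 A y - 2 B e^{y}
This must equal f(x, y) = - 4 y + 4 e^{y} identically.
Matching coefficients of the independent functions:
  [y]:  - 4 A = -4
  [e^{y}]:  - 2 B = 4
Solving: A = 1, B = -2.
Check against the point condition:
  u(0, 0) = -2  ⟹  B = -2  ✓
Hence u(x, y) = y^{2} - 2 e^{y}.

Answer: u(x, y) = y^{2} - 2 e^{y}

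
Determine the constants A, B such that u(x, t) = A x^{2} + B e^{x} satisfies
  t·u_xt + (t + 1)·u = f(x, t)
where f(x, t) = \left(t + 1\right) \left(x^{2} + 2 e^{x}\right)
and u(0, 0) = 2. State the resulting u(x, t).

Substitute the ansatz u = A x^{2} + B e^{x} into the left-hand side.
Derivatives of the ansatz:
  u_xt = 0
Term by term:
  t·u_xt = 0
  (t + 1)·u = A t x^{2} + A x^{2} + B t e^{x} + B e^{x}
So the left-hand side equals
  A t x^{2} + A x^{2} + B t e^{x} + B e^{x}
This must equal f(x, t) identically; expanded, f = t x^{2} + 2 t e^{x} + x^{2} + 2 e^{x}.
Matching coefficients of the independent functions:
  [x^{2}, t x^{2}]:  A = 1
  [t e^{x}, e^{x}]:  B = 2
Solving: A = 1, B = 2.
Check against the point condition:
  u(0, 0) = 2  ⟹  B = 2  ✓
Hence u(x, t) = x^{2} + 2 e^{x}.

Answer: u(x, t) = x^{2} + 2 e^{x}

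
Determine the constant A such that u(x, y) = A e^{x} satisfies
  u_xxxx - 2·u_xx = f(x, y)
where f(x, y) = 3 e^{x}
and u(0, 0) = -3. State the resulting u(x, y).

Substitute the ansatz u = A e^{x} into the left-hand side.
Derivatives of the ansatz:
  u_xxxx = A e^{x}
  u_xx = A e^{x}
Term by term:
  u_xxxx = A e^{x}
  -2·u_xx = - 2 A e^{x}
So the left-hand side equals
  - A e^{x}
This must equal f(x, y) = 3 e^{x} identically.
Matching coefficients of the independent functions:
  [e^{x}]:  - A = 3
Solving: A = -3.
Check against the point condition:
  u(0, 0) = -3  ⟹  A = -3  ✓
Hence u(x, y) = - 3 e^{x}.

Answer: u(x, y) = - 3 e^{x}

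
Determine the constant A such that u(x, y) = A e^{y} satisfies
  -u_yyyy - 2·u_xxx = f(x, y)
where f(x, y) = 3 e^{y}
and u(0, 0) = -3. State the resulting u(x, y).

Answer: u(x, y) = - 3 e^{y}

Derivation:
Substitute the ansatz u = A e^{y} into the left-hand side.
Derivatives of the ansatz:
  u_yyyy = A e^{y}
  u_xxx = 0
Term by term:
  -u_yyyy = - A e^{y}
  -2·u_xxx = 0
So the left-hand side equals
  - A e^{y}
This must equal f(x, y) = 3 e^{y} identically.
Matching coefficients of the independent functions:
  [e^{y}]:  - A = 3
Solving: A = -3.
Check against the point condition:
  u(0, 0) = -3  ⟹  A = -3  ✓
Hence u(x, y) = - 3 e^{y}.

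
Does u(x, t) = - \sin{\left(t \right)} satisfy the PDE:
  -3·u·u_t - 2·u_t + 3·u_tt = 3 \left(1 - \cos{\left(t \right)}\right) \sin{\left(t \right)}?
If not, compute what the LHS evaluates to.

Evaluate each term of the left-hand side for u = - \sin{\left(t \right)}.
Derivatives:
  u_t = - \cos{\left(t \right)}
  u_tt = \sin{\left(t \right)}
Terms:
  -3·u·u_t = - \frac{3 \sin{\left(2 t \right)}}{2}
  -2·u_t = 2 \cos{\left(t \right)}
  3·u_tt = 3 \sin{\left(t \right)}
Sum: LHS = 3 \sin{\left(t \right)} - \frac{3 \sin{\left(2 t \right)}}{2} + 2 \cos{\left(t \right)}
Given right-hand side: 3 \left(1 - \cos{\left(t \right)}\right) \sin{\left(t \right)}. Difference LHS − RHS = 2 \cos{\left(t \right)} ≠ 0, so u is not a solution.

Answer: No, the LHS evaluates to 3 \sin{\left(t \right)} - \frac{3 \sin{\left(2 t \right)}}{2} + 2 \cos{\left(t \right)}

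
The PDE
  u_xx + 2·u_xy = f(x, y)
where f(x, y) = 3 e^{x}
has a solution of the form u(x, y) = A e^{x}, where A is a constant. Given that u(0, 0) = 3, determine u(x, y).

Answer: u(x, y) = 3 e^{x}

Derivation:
Substitute the ansatz u = A e^{x} into the left-hand side.
Derivatives of the ansatz:
  u_xx = A e^{x}
  u_xy = 0
Term by term:
  u_xx = A e^{x}
  2·u_xy = 0
So the left-hand side equals
  A e^{x}
This must equal f(x, y) = 3 e^{x} identically.
Matching coefficients of the independent functions:
  [e^{x}]:  A = 3
Solving: A = 3.
Check against the point condition:
  u(0, 0) = 3  ⟹  A = 3  ✓
Hence u(x, y) = 3 e^{x}.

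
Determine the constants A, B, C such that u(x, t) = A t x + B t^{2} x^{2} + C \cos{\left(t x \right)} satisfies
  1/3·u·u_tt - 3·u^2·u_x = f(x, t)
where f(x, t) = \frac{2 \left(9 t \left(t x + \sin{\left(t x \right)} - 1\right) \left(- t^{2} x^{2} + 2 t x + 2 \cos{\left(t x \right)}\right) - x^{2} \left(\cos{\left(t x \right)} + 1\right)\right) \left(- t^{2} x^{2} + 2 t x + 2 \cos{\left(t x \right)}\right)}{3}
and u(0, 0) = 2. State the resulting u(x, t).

Answer: u(x, t) = - t^{2} x^{2} + 2 t x + 2 \cos{\left(t x \right)}

Derivation:
Substitute the ansatz u = A t x + B t^{2} x^{2} + C \cos{\left(t x \right)} into the left-hand side.
Derivatives of the ansatz:
  u_tt = 2 B x^{2} - C x^{2} \cos{\left(t x \right)}
  u_x = A t + 2 B t^{2} x - C t \sin{\left(t x \right)}
Term by term:
  1/3·u·u_tt = \frac{2 A B t x^{3}}{3} - \frac{A C t x^{3} \cos{\left(t x \right)}}{3} + \frac{2 B^{2} t^{2} x^{4}}{3} - \frac{B C t^{2} x^{4} \cos{\left(t x \right)}}{3} + \frac{2 B C x^{2} \cos{\left(t x \right)}}{3} - \frac{C^{2} x^{2} \cos^{2}{\left(t x \right)}}{3}
  -3·u^2·u_x = - 3 A^{3} t^{3} x^{2} - 12 A^{2} B t^{4} x^{3} + 3 A^{2} C t^{3} x^{2} \sin{\left(t x \right)} - 6 A^{2} C t^{2} x \cos{\left(t x \right)} - 15 A B^{2} t^{5} x^{4} + 6 A B C t^{4} x^{3} \sin{\left(t x \right)} - 18 A B C t^{3} x^{2} \cos{\left(t x \right)} + 6 A C^{2} t^{2} x \sin{\left(t x \right)} \cos{\left(t x \right)} - 3 A C^{2} t \cos^{2}{\left(t x \right)} - 6 B^{3} t^{6} x^{5} + 3 B^{2} C t^{5} x^{4} \sin{\left(t x \right)} - 12 B^{2} C t^{4} x^{3} \cos{\left(t x \right)} + 6 B C^{2} t^{3} x^{2} \sin{\left(t x \right)} \cos{\left(t x \right)} - 6 B C^{2} t^{2} x \cos^{2}{\left(t x \right)} + 3 C^{3} t \sin{\left(t x \right)} \cos^{2}{\left(t x \right)}
So the left-hand side equals
  - 3 A^{3} t^{3} x^{2} - 12 A^{2} B t^{4} x^{3} + 3 A^{2} C t^{3} x^{2} \sin{\left(t x \right)} - 6 A^{2} C t^{2} x \cos{\left(t x \right)} - 15 A B^{2} t^{5} x^{4} + 6 A B C t^{4} x^{3} \sin{\left(t x \right)} - 18 A B C t^{3} x^{2} \cos{\left(t x \right)} + \frac{2 A B t x^{3}}{3} + 6 A C^{2} t^{2} x \sin{\left(t x \right)} \cos{\left(t x \right)} - 3 A C^{2} t \cos^{2}{\left(t x \right)} - \frac{A C t x^{3} \cos{\left(t x \right)}}{3} - 6 B^{3} t^{6} x^{5} + 3 B^{2} C t^{5} x^{4} \sin{\left(t x \right)} - 12 B^{2} C t^{4} x^{3} \cos{\left(t x \right)} + \frac{2 B^{2} t^{2} x^{4}}{3} + 6 B C^{2} t^{3} x^{2} \sin{\left(t x \right)} \cos{\left(t x \right)} - 6 B C^{2} t^{2} x \cos^{2}{\left(t x \right)} - \frac{B C t^{2} x^{4} \cos{\left(t x \right)}}{3} + \frac{2 B C x^{2} \cos{\left(t x \right)}}{3} + 3 C^{3} t \sin{\left(t x \right)} \cos^{2}{\left(t x \right)} - \frac{C^{2} x^{2} \cos^{2}{\left(t x \right)}}{3}
This must equal f(x, t) identically; expanded, f = 6 t^{6} x^{5} + 6 t^{5} x^{4} \sin{\left(t x \right)} - 30 t^{5} x^{4} - 24 t^{4} x^{3} \sin{\left(t x \right)} - 24 t^{4} x^{3} \cos{\left(t x \right)} + 48 t^{4} x^{3} - 24 t^{3} x^{2} \sin{\left(t x \right)} \cos{\left(t x \right)} + 24 t^{3} x^{2} \sin{\left(t x \right)} + 72 t^{3} x^{2} \cos{\left(t x \right)} - 24 t^{3} x^{2} + \frac{2 t^{2} x^{4} \cos{\left(t x \right)}}{3} + \frac{2 t^{2} x^{4}}{3} + 48 t^{2} x \sin{\left(t x \right)} \cos{\left(t x \right)} + 24 t^{2} x \cos^{2}{\left(t x \right)} - 48 t^{2} x \cos{\left(t x \right)} - \frac{4 t x^{3} \cos{\left(t x \right)}}{3} - \frac{4 t x^{3}}{3} + 24 t \sin{\left(t x \right)} \cos^{2}{\left(t x \right)} - 24 t \cos^{2}{\left(t x \right)} - \frac{4 x^{2} \cos^{2}{\left(t x \right)}}{3} - \frac{4 x^{2} \cos{\left(t x \right)}}{3}.
Matching coefficients of the independent functions:
(each divided by its leading coefficient; functions giving the same equation are listed together)
  [t x^{3}]:  A B + 2 = 0
  [t \cos^{2}{\left(t x \right)}, t^{2} x \sin{\left(t x \right)} \cos{\left(t x \right)}]:  A C^{2} - 8 = 0
  [t^{2} x^{4}]:  B^{2} - 1 = 0
  [t^{3} x^{2}]:  A^{3} - 8 = 0
  [t^{4} x^{3}]:  A^{2} B + 4 = 0
  [t^{5} x^{4}]:  A B^{2} - 2 = 0
  [t^{6} x^{5}]:  B^{3} + 1 = 0
  [x^{2} \cos{\left(t x \right)}, t^{2} x^{4} \cos{\left(t x \right)}]:  B C + 2 = 0
  [x^{2} \cos^{2}{\left(t x \right)}]:  C^{2} - 4 = 0
  [t x^{3} \cos{\left(t x \right)}]:  A C - 4 = 0
  [t \sin{\left(t x \right)} \cos^{2}{\left(t x \right)}]:  C^{3} - 8 = 0
  [t^{2} x \cos{\left(t x \right)}, t^{3} x^{2} \sin{\left(t x \right)}]:  A^{2} C - 8 = 0
  [t^{2} x \cos^{2}{\left(t x \right)}, t^{3} x^{2} \sin{\left(t x \right)} \cos{\left(t x \right)}]:  B C^{2} + 4 = 0
  [t^{3} x^{2} \cos{\left(t x \right)}, t^{4} x^{3} \sin{\left(t x \right)}]:  A B C + 4 = 0
  [t^{4} x^{3} \cos{\left(t x \right)}, t^{5} x^{4} \sin{\left(t x \right)}]:  B^{2} C - 2 = 0
Solving: A = 2, B = -1, C = 2.
Check against the point condition:
  u(0, 0) = 2  ⟹  C = 2  ✓
Hence u(x, t) = - t^{2} x^{2} + 2 t x + 2 \cos{\left(t x \right)}.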